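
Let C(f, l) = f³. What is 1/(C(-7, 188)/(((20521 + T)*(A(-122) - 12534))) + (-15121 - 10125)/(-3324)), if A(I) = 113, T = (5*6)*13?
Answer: 431680452522/3278642177879 ≈ 0.13166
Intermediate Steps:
T = 390 (T = 30*13 = 390)
1/(C(-7, 188)/(((20521 + T)*(A(-122) - 12534))) + (-15121 - 10125)/(-3324)) = 1/((-7)³/(((20521 + 390)*(113 - 12534))) + (-15121 - 10125)/(-3324)) = 1/(-343/(20911*(-12421)) - 25246*(-1/3324)) = 1/(-343/(-259735531) + 12623/1662) = 1/(-343*(-1/259735531) + 12623/1662) = 1/(343/259735531 + 12623/1662) = 1/(3278642177879/431680452522) = 431680452522/3278642177879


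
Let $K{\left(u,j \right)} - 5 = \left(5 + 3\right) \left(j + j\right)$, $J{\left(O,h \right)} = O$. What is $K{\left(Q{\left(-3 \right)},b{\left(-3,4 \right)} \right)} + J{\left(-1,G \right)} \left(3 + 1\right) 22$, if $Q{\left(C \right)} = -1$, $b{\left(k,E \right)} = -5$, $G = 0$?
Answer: $-163$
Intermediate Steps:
$K{\left(u,j \right)} = 5 + 16 j$ ($K{\left(u,j \right)} = 5 + \left(5 + 3\right) \left(j + j\right) = 5 + 8 \cdot 2 j = 5 + 16 j$)
$K{\left(Q{\left(-3 \right)},b{\left(-3,4 \right)} \right)} + J{\left(-1,G \right)} \left(3 + 1\right) 22 = \left(5 + 16 \left(-5\right)\right) + - (3 + 1) 22 = \left(5 - 80\right) + \left(-1\right) 4 \cdot 22 = -75 - 88 = -163$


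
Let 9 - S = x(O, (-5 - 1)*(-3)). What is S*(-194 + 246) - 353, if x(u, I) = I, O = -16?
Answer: -821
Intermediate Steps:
S = -9 (S = 9 - (-5 - 1)*(-3) = 9 - (-6)*(-3) = 9 - 1*18 = 9 - 18 = -9)
S*(-194 + 246) - 353 = -9*(-194 + 246) - 353 = -9*52 - 353 = -468 - 353 = -821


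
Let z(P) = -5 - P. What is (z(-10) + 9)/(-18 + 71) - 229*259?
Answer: -3143469/53 ≈ -59311.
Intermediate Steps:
(z(-10) + 9)/(-18 + 71) - 229*259 = ((-5 - 1*(-10)) + 9)/(-18 + 71) - 229*259 = ((-5 + 10) + 9)/53 - 59311 = (5 + 9)*(1/53) - 59311 = 14*(1/53) - 59311 = 14/53 - 59311 = -3143469/53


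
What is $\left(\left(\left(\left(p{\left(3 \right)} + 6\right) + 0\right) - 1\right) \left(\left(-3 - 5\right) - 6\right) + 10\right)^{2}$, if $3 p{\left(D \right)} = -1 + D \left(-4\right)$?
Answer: $\frac{4}{9} \approx 0.44444$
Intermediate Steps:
$p{\left(D \right)} = - \frac{1}{3} - \frac{4 D}{3}$ ($p{\left(D \right)} = \frac{-1 + D \left(-4\right)}{3} = \frac{-1 - 4 D}{3} = - \frac{1}{3} - \frac{4 D}{3}$)
$\left(\left(\left(\left(p{\left(3 \right)} + 6\right) + 0\right) - 1\right) \left(\left(-3 - 5\right) - 6\right) + 10\right)^{2} = \left(\left(\left(\left(\left(- \frac{1}{3} - 4\right) + 6\right) + 0\right) - 1\right) \left(\left(-3 - 5\right) - 6\right) + 10\right)^{2} = \left(\left(\left(\left(- \frac{13}{3} + 6\right) + 0\right) - 1\right) \left(-8 - 6\right) + 10\right)^{2} = \left(\left(\left(\frac{5}{3} + 0\right) - 1\right) \left(-14\right) + 10\right)^{2} = \left(\left(\frac{5}{3} - 1\right) \left(-14\right) + 10\right)^{2} = \left(\frac{2}{3} \left(-14\right) + 10\right)^{2} = \left(- \frac{28}{3} + 10\right)^{2} = \left(\frac{2}{3}\right)^{2} = \frac{4}{9}$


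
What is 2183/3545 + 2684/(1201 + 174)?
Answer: 227571/88625 ≈ 2.5678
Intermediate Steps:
2183/3545 + 2684/(1201 + 174) = 2183*(1/3545) + 2684/1375 = 2183/3545 + 2684*(1/1375) = 2183/3545 + 244/125 = 227571/88625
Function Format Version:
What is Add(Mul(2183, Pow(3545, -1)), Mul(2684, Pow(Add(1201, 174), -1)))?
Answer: Rational(227571, 88625) ≈ 2.5678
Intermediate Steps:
Add(Mul(2183, Pow(3545, -1)), Mul(2684, Pow(Add(1201, 174), -1))) = Add(Mul(2183, Rational(1, 3545)), Mul(2684, Pow(1375, -1))) = Add(Rational(2183, 3545), Mul(2684, Rational(1, 1375))) = Add(Rational(2183, 3545), Rational(244, 125)) = Rational(227571, 88625)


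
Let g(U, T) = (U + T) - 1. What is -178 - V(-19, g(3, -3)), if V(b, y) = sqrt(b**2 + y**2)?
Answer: -178 - sqrt(362) ≈ -197.03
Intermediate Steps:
g(U, T) = -1 + T + U (g(U, T) = (T + U) - 1 = -1 + T + U)
-178 - V(-19, g(3, -3)) = -178 - sqrt((-19)**2 + (-1 - 3 + 3)**2) = -178 - sqrt(361 + (-1)**2) = -178 - sqrt(361 + 1) = -178 - sqrt(362)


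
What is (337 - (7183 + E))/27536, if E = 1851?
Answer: -8697/27536 ≈ -0.31584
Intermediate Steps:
(337 - (7183 + E))/27536 = (337 - (7183 + 1851))/27536 = (337 - 1*9034)*(1/27536) = (337 - 9034)*(1/27536) = -8697*1/27536 = -8697/27536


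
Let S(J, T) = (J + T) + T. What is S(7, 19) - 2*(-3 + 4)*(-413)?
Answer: 871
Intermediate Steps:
S(J, T) = J + 2*T
S(7, 19) - 2*(-3 + 4)*(-413) = (7 + 2*19) - 2*(-3 + 4)*(-413) = (7 + 38) - 2*1*(-413) = 45 - 2*(-413) = 45 + 826 = 871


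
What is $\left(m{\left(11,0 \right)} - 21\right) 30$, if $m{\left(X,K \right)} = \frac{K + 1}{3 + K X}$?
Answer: $-620$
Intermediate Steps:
$m{\left(X,K \right)} = \frac{1 + K}{3 + K X}$
$\left(m{\left(11,0 \right)} - 21\right) 30 = \left(\frac{1 + 0}{3 + 0 \cdot 11} - 21\right) 30 = \left(\frac{1}{3 + 0} \cdot 1 + \left(-34 + 13\right)\right) 30 = \left(\frac{1}{3} \cdot 1 - 21\right) 30 = \left(\frac{1}{3} - 21\right) 30 = \left(- \frac{62}{3}\right) 30 = -620$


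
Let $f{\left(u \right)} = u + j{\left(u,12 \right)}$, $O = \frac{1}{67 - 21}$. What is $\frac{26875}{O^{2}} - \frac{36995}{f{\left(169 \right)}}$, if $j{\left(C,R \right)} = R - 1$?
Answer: $\frac{2047222601}{36} \approx 5.6867 \cdot 10^{7}$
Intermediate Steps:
$j{\left(C,R \right)} = -1 + R$
$O = \frac{1}{46} \approx 0.021739$
$f{\left(u \right)} = 11 + u$ ($f{\left(u \right)} = u + \left(-1 + 12\right) = u + 11 = 11 + u$)
$\frac{26875}{O^{2}} - \frac{36995}{f{\left(169 \right)}} = \frac{26875}{\left(\frac{1}{46}\right)^{2}} - \frac{36995}{11 + 169} = 26875 \frac{1}{\frac{1}{2116}} - \frac{36995}{180} = 26875 \cdot 2116 - \frac{7399}{36} = 56867500 - \frac{7399}{36} = \frac{2047222601}{36}$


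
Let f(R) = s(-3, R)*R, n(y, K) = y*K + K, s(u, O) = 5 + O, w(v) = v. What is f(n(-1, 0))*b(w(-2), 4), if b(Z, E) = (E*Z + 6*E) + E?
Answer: 0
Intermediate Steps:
b(Z, E) = 7*E + E*Z (b(Z, E) = (6*E + E*Z) + E = 7*E + E*Z)
n(y, K) = K + K*y (n(y, K) = K*y + K = K + K*y)
f(R) = R*(5 + R) (f(R) = (5 + R)*R = R*(5 + R))
f(n(-1, 0))*b(w(-2), 4) = ((0*(1 - 1))*(5 + 0*(1 - 1)))*(4*(7 - 2)) = ((0*0)*(5 + 0*0))*(4*5) = (0*(5 + 0))*20 = (0*5)*20 = 0*20 = 0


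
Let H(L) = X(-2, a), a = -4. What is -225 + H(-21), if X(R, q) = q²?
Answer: -209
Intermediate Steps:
H(L) = 16 (H(L) = (-4)² = 16)
-225 + H(-21) = -225 + 16 = -209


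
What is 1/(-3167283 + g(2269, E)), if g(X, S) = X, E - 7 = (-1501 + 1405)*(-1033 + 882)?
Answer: -1/3165014 ≈ -3.1595e-7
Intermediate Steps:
E = 14503 (E = 7 + (-1501 + 1405)*(-1033 + 882) = 7 - 96*(-151) = 7 + 14496 = 14503)
1/(-3167283 + g(2269, E)) = 1/(-3167283 + 2269) = 1/(-3165014) = -1/3165014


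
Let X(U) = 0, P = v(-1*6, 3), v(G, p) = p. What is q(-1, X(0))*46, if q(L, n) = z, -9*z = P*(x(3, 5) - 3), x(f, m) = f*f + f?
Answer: -138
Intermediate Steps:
x(f, m) = f + f**2 (x(f, m) = f**2 + f = f + f**2)
P = 3
z = -3 (z = -(3*(1 + 3) - 3)/3 = -(3*4 - 3)/3 = -(12 - 3)/3 = -9/3 = -1/9*27 = -3)
q(L, n) = -3
q(-1, X(0))*46 = -3*46 = -138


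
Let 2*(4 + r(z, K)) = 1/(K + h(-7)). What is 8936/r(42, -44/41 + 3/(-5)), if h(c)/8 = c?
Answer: -211300656/94789 ≈ -2229.2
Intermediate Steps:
h(c) = 8*c
r(z, K) = -4 + 1/(2*(-56 + K)) (r(z, K) = -4 + 1/(2*(K + 8*(-7))) = -4 + 1/(2*(K - 56)) = -4 + 1/(2*(-56 + K)))
8936/r(42, -44/41 + 3/(-5)) = 8936/(((449 - 8*(-44/41 + 3/(-5)))/(2*(-56 + (-44/41 + 3/(-5)))))) = 8936/(((449 - 8*(-44*1/41 + 3*(-1/5)))/(2*(-56 + (-44*1/41 + 3*(-1/5)))))) = 8936/(((449 - 8*(-44/41 - 3/5))/(2*(-56 + (-44/41 - 3/5))))) = 8936/(((449 - 8*(-343/205))/(2*(-56 - 343/205)))) = 8936/(((449 + 2744/205)/(2*(-11823/205)))) = 8936/(((1/2)*(-205/11823)*(94789/205))) = 8936/(-94789/23646) = 8936*(-23646/94789) = -211300656/94789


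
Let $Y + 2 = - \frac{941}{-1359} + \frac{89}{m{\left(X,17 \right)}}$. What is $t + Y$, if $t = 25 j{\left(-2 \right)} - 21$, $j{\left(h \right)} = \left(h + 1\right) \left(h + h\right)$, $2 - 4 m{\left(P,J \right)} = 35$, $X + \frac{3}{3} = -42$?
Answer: $\frac{1000156}{14949} \approx 66.905$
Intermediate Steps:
$X = -43$ ($X = -1 - 42 = -43$)
$m{\left(P,J \right)} = - \frac{33}{4}$ ($m{\left(P,J \right)} = \frac{1}{2} - \frac{35}{4} = - \frac{33}{4}$)
$j{\left(h \right)} = 2 h \left(1 + h\right)$ ($j{\left(h \right)} = \left(1 + h\right) 2 h = 2 h \left(1 + h\right)$)
$Y = - \frac{180815}{14949}$ ($Y = -2 + \left(- \frac{941}{-1359} + \frac{89}{- \frac{33}{4}}\right) = -2 + \left(\left(-941\right) \left(- \frac{1}{1359}\right) + 89 \left(- \frac{4}{33}\right)\right) = -2 + \left(\frac{941}{1359} - \frac{356}{33}\right) = -2 - \frac{150917}{14949} = - \frac{180815}{14949} \approx -12.095$)
$t = 79$ ($t = 25 \cdot 2 \left(-2\right) \left(1 - 2\right) - 21 = 25 \cdot 2 \left(-2\right) \left(-1\right) - 21 = 25 \cdot 4 - 21 = 100 - 21 = 79$)
$t + Y = 79 - \frac{180815}{14949} = \frac{1000156}{14949}$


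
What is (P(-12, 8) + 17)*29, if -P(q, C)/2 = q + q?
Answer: 1885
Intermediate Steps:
P(q, C) = -4*q (P(q, C) = -2*(q + q) = -4*q)
(P(-12, 8) + 17)*29 = (-4*(-12) + 17)*29 = (48 + 17)*29 = 65*29 = 1885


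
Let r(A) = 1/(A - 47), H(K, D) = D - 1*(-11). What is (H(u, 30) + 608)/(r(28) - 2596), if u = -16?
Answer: -12331/49325 ≈ -0.24999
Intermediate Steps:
H(K, D) = 11 + D (H(K, D) = D + 11 = 11 + D)
r(A) = 1/(-47 + A)
(H(u, 30) + 608)/(r(28) - 2596) = ((11 + 30) + 608)/(1/(-47 + 28) - 2596) = (41 + 608)/(1/(-19) - 2596) = 649/(-1/19 - 2596) = 649/(-49325/19) = 649*(-19/49325) = -12331/49325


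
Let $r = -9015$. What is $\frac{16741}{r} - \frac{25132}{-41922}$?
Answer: $- \frac{79208537}{62987805} \approx -1.2575$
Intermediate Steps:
$\frac{16741}{r} - \frac{25132}{-41922} = \frac{16741}{-9015} - \frac{25132}{-41922} = 16741 \left(- \frac{1}{9015}\right) - - \frac{12566}{20961} = - \frac{16741}{9015} + \frac{12566}{20961} = - \frac{79208537}{62987805}$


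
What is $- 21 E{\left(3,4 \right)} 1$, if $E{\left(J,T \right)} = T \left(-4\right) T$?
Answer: $1344$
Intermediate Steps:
$E{\left(J,T \right)} = - 4 T^{2}$ ($E{\left(J,T \right)} = - 4 T T = - 4 T^{2}$)
$- 21 E{\left(3,4 \right)} 1 = - 21 \left(- 4 \cdot 4^{2}\right) 1 = - 21 \left(\left(-4\right) 16\right) 1 = \left(-21\right) \left(-64\right) 1 = 1344 \cdot 1 = 1344$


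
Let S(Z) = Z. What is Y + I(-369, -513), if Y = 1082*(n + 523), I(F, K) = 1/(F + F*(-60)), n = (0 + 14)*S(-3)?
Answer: 11330542783/21771 ≈ 5.2044e+5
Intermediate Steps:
n = -42 (n = (0 + 14)*(-3) = 14*(-3) = -42)
I(F, K) = -1/(59*F) (I(F, K) = 1/(F - 60*F) = 1/(-59*F) = -1/(59*F))
Y = 520442 (Y = 1082*(-42 + 523) = 1082*481 = 520442)
Y + I(-369, -513) = 520442 - 1/59/(-369) = 520442 - 1/59*(-1/369) = 520442 + 1/21771 = 11330542783/21771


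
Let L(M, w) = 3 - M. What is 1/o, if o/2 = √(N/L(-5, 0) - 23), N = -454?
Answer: -I*√319/319 ≈ -0.055989*I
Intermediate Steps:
o = I*√319 (o = 2*√(-454/(3 - 1*(-5)) - 23) = 2*√(-454/(3 + 5) - 23) = 2*√(-454/8 - 23) = 2*√(-454*⅛ - 23) = 2*√(-227/4 - 23) = 2*√(-319/4) = 2*(I*√319/2) = I*√319 ≈ 17.861*I)
1/o = 1/(I*√319) = -I*√319/319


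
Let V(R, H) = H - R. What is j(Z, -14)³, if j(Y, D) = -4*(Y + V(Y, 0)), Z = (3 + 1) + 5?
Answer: 0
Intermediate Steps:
Z = 9 (Z = 4 + 5 = 9)
j(Y, D) = 0 (j(Y, D) = -4*(Y + (0 - Y)) = -4*(Y - Y) = -4*0 = 0)
j(Z, -14)³ = 0³ = 0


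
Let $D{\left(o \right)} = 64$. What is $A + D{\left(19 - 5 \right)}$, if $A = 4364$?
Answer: $4428$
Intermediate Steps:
$A + D{\left(19 - 5 \right)} = 4364 + 64 = 4428$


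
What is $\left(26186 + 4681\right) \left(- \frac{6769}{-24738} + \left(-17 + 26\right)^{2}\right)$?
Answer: $\frac{2955216869}{1178} \approx 2.5087 \cdot 10^{6}$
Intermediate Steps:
$\left(26186 + 4681\right) \left(- \frac{6769}{-24738} + \left(-17 + 26\right)^{2}\right) = 30867 \left(\left(-6769\right) \left(- \frac{1}{24738}\right) + 9^{2}\right) = 30867 \left(\frac{967}{3534} + 81\right) = 30867 \cdot \frac{287221}{3534} = \frac{2955216869}{1178}$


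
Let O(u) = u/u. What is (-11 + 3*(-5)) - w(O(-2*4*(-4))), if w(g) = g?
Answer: -27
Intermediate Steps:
O(u) = 1
(-11 + 3*(-5)) - w(O(-2*4*(-4))) = (-11 + 3*(-5)) - 1*1 = (-11 - 15) - 1 = -26 - 1 = -27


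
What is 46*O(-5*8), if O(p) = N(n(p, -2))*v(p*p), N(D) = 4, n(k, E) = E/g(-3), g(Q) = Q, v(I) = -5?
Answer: -920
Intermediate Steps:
n(k, E) = -E/3 (n(k, E) = E/(-3) = E*(-1/3) = -E/3)
O(p) = -20 (O(p) = 4*(-5) = -20)
46*O(-5*8) = 46*(-20) = -920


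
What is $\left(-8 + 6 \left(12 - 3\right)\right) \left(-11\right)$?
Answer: $-506$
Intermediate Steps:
$\left(-8 + 6 \left(12 - 3\right)\right) \left(-11\right) = \left(-8 + 6 \cdot 9\right) \left(-11\right) = \left(-8 + 54\right) \left(-11\right) = 46 \left(-11\right) = -506$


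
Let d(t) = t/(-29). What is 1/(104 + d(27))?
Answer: 29/2989 ≈ 0.0097022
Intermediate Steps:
d(t) = -t/29 (d(t) = t*(-1/29) = -t/29)
1/(104 + d(27)) = 1/(104 - 1/29*27) = 1/(104 - 27/29) = 1/(2989/29) = 29/2989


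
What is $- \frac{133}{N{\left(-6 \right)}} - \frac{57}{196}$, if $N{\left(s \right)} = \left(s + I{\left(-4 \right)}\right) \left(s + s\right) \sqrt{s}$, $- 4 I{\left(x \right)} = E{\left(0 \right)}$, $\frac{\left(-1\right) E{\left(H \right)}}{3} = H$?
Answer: $- \frac{57}{196} + \frac{133 i \sqrt{6}}{432} \approx -0.29082 + 0.75413 i$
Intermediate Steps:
$E{\left(H \right)} = - 3 H$
$I{\left(x \right)} = 0$ ($I{\left(x \right)} = - \frac{\left(-3\right) 0}{4} = \left(- \frac{1}{4}\right) 0 = 0$)
$N{\left(s \right)} = 2 s^{\frac{5}{2}}$ ($N{\left(s \right)} = \left(s + 0\right) \left(s + s\right) \sqrt{s} = s 2 s \sqrt{s} = 2 s^{2} \sqrt{s} = 2 s^{\frac{5}{2}}$)
$- \frac{133}{N{\left(-6 \right)}} - \frac{57}{196} = - \frac{133}{2 \left(-6\right)^{\frac{5}{2}}} - \frac{57}{196} = - \frac{133}{2 \cdot 36 i \sqrt{6}} - \frac{57}{196} = - \frac{133}{72 i \sqrt{6}} - \frac{57}{196} = - 133 \left(- \frac{i \sqrt{6}}{432}\right) - \frac{57}{196} = \frac{133 i \sqrt{6}}{432} - \frac{57}{196} = - \frac{57}{196} + \frac{133 i \sqrt{6}}{432}$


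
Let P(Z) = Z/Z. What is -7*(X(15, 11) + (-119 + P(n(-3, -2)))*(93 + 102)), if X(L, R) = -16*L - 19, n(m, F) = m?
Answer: 162883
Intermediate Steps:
P(Z) = 1
X(L, R) = -19 - 16*L
-7*(X(15, 11) + (-119 + P(n(-3, -2)))*(93 + 102)) = -7*((-19 - 16*15) + (-119 + 1)*(93 + 102)) = -7*((-19 - 240) - 118*195) = -7*(-259 - 23010) = -7*(-23269) = 162883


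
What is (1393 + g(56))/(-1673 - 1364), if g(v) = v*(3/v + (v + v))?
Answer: -7668/3037 ≈ -2.5249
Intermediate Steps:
g(v) = v*(2*v + 3/v) (g(v) = v*(3/v + 2*v) = v*(2*v + 3/v))
(1393 + g(56))/(-1673 - 1364) = (1393 + (3 + 2*56²))/(-1673 - 1364) = (1393 + (3 + 2*3136))/(-3037) = (1393 + (3 + 6272))*(-1/3037) = (1393 + 6275)*(-1/3037) = 7668*(-1/3037) = -7668/3037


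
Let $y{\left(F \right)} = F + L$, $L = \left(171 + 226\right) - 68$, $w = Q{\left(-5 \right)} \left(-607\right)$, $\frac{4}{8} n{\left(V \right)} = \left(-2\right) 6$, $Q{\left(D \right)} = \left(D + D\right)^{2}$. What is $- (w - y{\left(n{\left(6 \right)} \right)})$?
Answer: $61005$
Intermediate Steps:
$Q{\left(D \right)} = 4 D^{2}$ ($Q{\left(D \right)} = \left(2 D\right)^{2} = 4 D^{2}$)
$n{\left(V \right)} = -24$ ($n{\left(V \right)} = 2 \left(\left(-2\right) 6\right) = 2 \left(-12\right) = -24$)
$w = -60700$ ($w = 4 \left(-5\right)^{2} \left(-607\right) = 4 \cdot 25 \left(-607\right) = 100 \left(-607\right) = -60700$)
$L = 329$ ($L = 397 - 68 = 329$)
$y{\left(F \right)} = 329 + F$ ($y{\left(F \right)} = F + 329 = 329 + F$)
$- (w - y{\left(n{\left(6 \right)} \right)}) = - (-60700 - \left(329 - 24\right)) = - (-60700 - 305) = \left(-1\right) \left(-61005\right) = 61005$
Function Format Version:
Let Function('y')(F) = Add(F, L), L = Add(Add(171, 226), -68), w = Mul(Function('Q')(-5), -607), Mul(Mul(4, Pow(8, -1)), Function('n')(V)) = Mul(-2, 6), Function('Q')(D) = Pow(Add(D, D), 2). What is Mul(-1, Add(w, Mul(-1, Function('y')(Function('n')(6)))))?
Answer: 61005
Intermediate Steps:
Function('Q')(D) = Mul(4, Pow(D, 2)) (Function('Q')(D) = Pow(Mul(2, D), 2) = Mul(4, Pow(D, 2)))
Function('n')(V) = -24 (Function('n')(V) = Mul(2, Mul(-2, 6)) = Mul(2, -12) = -24)
w = -60700 (w = Mul(Mul(4, Pow(-5, 2)), -607) = Mul(Mul(4, 25), -607) = Mul(100, -607) = -60700)
L = 329 (L = Add(397, -68) = 329)
Function('y')(F) = Add(329, F) (Function('y')(F) = Add(F, 329) = Add(329, F))
Mul(-1, Add(w, Mul(-1, Function('y')(Function('n')(6))))) = Mul(-1, Add(-60700, Mul(-1, Add(329, -24)))) = Mul(-1, Add(-60700, Mul(-1, 305))) = Mul(-1, Add(-60700, -305)) = Mul(-1, -61005) = 61005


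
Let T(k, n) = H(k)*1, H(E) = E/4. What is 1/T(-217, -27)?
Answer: -4/217 ≈ -0.018433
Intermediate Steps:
H(E) = E/4 (H(E) = E*(¼) = E/4)
T(k, n) = k/4 (T(k, n) = (k/4)*1 = k/4)
1/T(-217, -27) = 1/((¼)*(-217)) = 1/(-217/4) = -4/217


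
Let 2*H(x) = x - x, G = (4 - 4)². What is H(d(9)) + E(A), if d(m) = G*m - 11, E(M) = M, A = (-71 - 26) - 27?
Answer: -124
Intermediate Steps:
G = 0 (G = 0² = 0)
A = -124 (A = -97 - 27 = -124)
d(m) = -11 (d(m) = 0*m - 11 = 0 - 11 = -11)
H(x) = 0 (H(x) = (x - x)/2 = (½)*0 = 0)
H(d(9)) + E(A) = 0 - 124 = -124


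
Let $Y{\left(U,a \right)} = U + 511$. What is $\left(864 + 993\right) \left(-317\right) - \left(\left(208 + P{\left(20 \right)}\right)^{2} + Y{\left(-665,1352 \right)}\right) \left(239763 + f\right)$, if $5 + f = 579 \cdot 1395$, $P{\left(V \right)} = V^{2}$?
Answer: $-387048641799$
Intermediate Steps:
$f = 807700$ ($f = -5 + 579 \cdot 1395 = -5 + 807705 = 807700$)
$Y{\left(U,a \right)} = 511 + U$
$\left(864 + 993\right) \left(-317\right) - \left(\left(208 + P{\left(20 \right)}\right)^{2} + Y{\left(-665,1352 \right)}\right) \left(239763 + f\right) = \left(864 + 993\right) \left(-317\right) - \left(\left(208 + 20^{2}\right)^{2} + \left(511 - 665\right)\right) \left(239763 + 807700\right) = 1857 \left(-317\right) - \left(\left(208 + 400\right)^{2} - 154\right) 1047463 = -588669 - \left(608^{2} - 154\right) 1047463 = -588669 - \left(369664 - 154\right) 1047463 = -588669 - 369510 \cdot 1047463 = -588669 - 387048053130 = -387048641799$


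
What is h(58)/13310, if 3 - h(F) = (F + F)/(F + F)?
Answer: 1/6655 ≈ 0.00015026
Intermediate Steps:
h(F) = 2 (h(F) = 3 - (F + F)/(F + F) = 3 - 2*F/(2*F) = 3 - 2*F*1/(2*F) = 3 - 1*1 = 3 - 1 = 2)
h(58)/13310 = 2/13310 = 2*(1/13310) = 1/6655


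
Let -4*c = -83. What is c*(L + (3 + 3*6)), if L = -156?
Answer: -11205/4 ≈ -2801.3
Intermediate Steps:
c = 83/4 (c = -1/4*(-83) = 83/4 ≈ 20.750)
c*(L + (3 + 3*6)) = 83*(-156 + (3 + 3*6))/4 = 83*(-156 + (3 + 18))/4 = 83*(-156 + 21)/4 = (83/4)*(-135) = -11205/4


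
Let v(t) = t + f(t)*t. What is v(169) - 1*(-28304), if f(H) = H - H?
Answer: 28473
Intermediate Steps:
f(H) = 0
v(t) = t (v(t) = t + 0*t = t + 0 = t)
v(169) - 1*(-28304) = 169 - 1*(-28304) = 169 + 28304 = 28473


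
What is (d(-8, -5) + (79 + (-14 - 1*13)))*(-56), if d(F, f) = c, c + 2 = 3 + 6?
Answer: -3304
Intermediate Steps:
c = 7 (c = -2 + (3 + 6) = -2 + 9 = 7)
d(F, f) = 7
(d(-8, -5) + (79 + (-14 - 1*13)))*(-56) = (7 + (79 + (-14 - 1*13)))*(-56) = (7 + (79 + (-14 - 13)))*(-56) = (7 + (79 - 27))*(-56) = (7 + 52)*(-56) = 59*(-56) = -3304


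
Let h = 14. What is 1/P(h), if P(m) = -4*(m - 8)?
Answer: -1/24 ≈ -0.041667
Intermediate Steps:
P(m) = 32 - 4*m (P(m) = -4*(-8 + m) = 32 - 4*m)
1/P(h) = 1/(32 - 4*14) = 1/(32 - 56) = 1/(-24) = -1/24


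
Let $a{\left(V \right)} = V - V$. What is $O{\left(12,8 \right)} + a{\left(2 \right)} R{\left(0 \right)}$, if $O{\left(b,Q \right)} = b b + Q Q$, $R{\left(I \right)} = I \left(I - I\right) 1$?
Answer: $208$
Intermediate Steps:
$a{\left(V \right)} = 0$
$R{\left(I \right)} = 0$ ($R{\left(I \right)} = I 0 \cdot 1 = 0 \cdot 1 = 0$)
$O{\left(b,Q \right)} = Q^{2} + b^{2}$ ($O{\left(b,Q \right)} = b^{2} + Q^{2} = Q^{2} + b^{2}$)
$O{\left(12,8 \right)} + a{\left(2 \right)} R{\left(0 \right)} = \left(8^{2} + 12^{2}\right) + 0 \cdot 0 = \left(64 + 144\right) + 0 = 208 + 0 = 208$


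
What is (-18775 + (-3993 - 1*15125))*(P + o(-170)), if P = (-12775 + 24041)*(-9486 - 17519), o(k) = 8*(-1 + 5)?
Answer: 11528501826114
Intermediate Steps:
o(k) = 32 (o(k) = 8*4 = 32)
P = -304238330 (P = 11266*(-27005) = -304238330)
(-18775 + (-3993 - 1*15125))*(P + o(-170)) = (-18775 + (-3993 - 1*15125))*(-304238330 + 32) = (-18775 + (-3993 - 15125))*(-304238298) = (-18775 - 19118)*(-304238298) = -37893*(-304238298) = 11528501826114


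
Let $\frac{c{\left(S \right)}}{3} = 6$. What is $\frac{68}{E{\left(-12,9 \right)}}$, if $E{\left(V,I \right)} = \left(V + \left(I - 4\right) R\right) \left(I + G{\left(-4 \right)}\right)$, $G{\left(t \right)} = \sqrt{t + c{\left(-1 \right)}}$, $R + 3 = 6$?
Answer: $\frac{204}{67} - \frac{68 \sqrt{14}}{201} \approx 1.7789$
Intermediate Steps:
$R = 3$ ($R = -3 + 6 = 3$)
$c{\left(S \right)} = 18$ ($c{\left(S \right)} = 3 \cdot 6 = 18$)
$G{\left(t \right)} = \sqrt{18 + t}$ ($G{\left(t \right)} = \sqrt{t + 18} = \sqrt{18 + t}$)
$E{\left(V,I \right)} = \left(I + \sqrt{14}\right) \left(-12 + V + 3 I\right)$ ($E{\left(V,I \right)} = \left(V + \left(I - 4\right) 3\right) \left(I + \sqrt{18 - 4}\right) = \left(V + \left(-4 + I\right) 3\right) \left(I + \sqrt{14}\right) = \left(V + \left(-12 + 3 I\right)\right) \left(I + \sqrt{14}\right) = \left(-12 + V + 3 I\right) \left(I + \sqrt{14}\right) = \left(I + \sqrt{14}\right) \left(-12 + V + 3 I\right)$)
$\frac{68}{E{\left(-12,9 \right)}} = \frac{68}{\left(-12\right) 9 - 12 \sqrt{14} + 3 \cdot 9^{2} + 9 \left(-12\right) - 12 \sqrt{14} + 3 \cdot 9 \sqrt{14}} = \frac{68}{-108 - 12 \sqrt{14} + 3 \cdot 81 - 108 - 12 \sqrt{14} + 27 \sqrt{14}} = \frac{68}{-108 - 12 \sqrt{14} + 243 - 108 - 12 \sqrt{14} + 27 \sqrt{14}} = \frac{68}{27 + 3 \sqrt{14}}$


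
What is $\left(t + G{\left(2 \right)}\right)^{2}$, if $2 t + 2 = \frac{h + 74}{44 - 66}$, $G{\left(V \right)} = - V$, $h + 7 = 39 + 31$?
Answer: $\frac{72361}{1936} \approx 37.377$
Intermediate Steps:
$h = 63$ ($h = -7 + \left(39 + 31\right) = -7 + 70 = 63$)
$t = - \frac{181}{44}$ ($t = -1 + \frac{\left(63 + 74\right) \frac{1}{44 - 66}}{2} = -1 + \frac{137 \frac{1}{-22}}{2} = -1 + \frac{137 \left(- \frac{1}{22}\right)}{2} = -1 + \frac{1}{2} \left(- \frac{137}{22}\right) = -1 - \frac{137}{44} = - \frac{181}{44} \approx -4.1136$)
$\left(t + G{\left(2 \right)}\right)^{2} = \left(- \frac{181}{44} - 2\right)^{2} = \left(- \frac{269}{44}\right)^{2} = \frac{72361}{1936}$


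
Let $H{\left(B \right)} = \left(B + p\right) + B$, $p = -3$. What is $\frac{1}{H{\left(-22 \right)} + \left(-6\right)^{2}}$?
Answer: $- \frac{1}{11} \approx -0.090909$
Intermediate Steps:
$H{\left(B \right)} = -3 + 2 B$ ($H{\left(B \right)} = \left(B - 3\right) + B = \left(-3 + B\right) + B = -3 + 2 B$)
$\frac{1}{H{\left(-22 \right)} + \left(-6\right)^{2}} = \frac{1}{\left(-3 + 2 \left(-22\right)\right) + \left(-6\right)^{2}} = \frac{1}{\left(-3 - 44\right) + 36} = \frac{1}{-47 + 36} = \frac{1}{-11} = - \frac{1}{11}$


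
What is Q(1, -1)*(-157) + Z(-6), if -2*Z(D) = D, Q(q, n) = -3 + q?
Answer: 317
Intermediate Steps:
Z(D) = -D/2
Q(1, -1)*(-157) + Z(-6) = (-3 + 1)*(-157) - ½*(-6) = -2*(-157) + 3 = 314 + 3 = 317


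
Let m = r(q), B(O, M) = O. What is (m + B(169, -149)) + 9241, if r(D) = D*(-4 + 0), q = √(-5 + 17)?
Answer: 9410 - 8*√3 ≈ 9396.1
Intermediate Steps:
q = 2*√3 (q = √12 = 2*√3 ≈ 3.4641)
r(D) = -4*D (r(D) = D*(-4) = -4*D)
m = -8*√3 ≈ -13.856
(m + B(169, -149)) + 9241 = (-8*√3 + 169) + 9241 = (169 - 8*√3) + 9241 = 9410 - 8*√3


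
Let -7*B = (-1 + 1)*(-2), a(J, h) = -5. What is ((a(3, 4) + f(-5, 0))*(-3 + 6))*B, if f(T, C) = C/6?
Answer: 0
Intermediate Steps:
f(T, C) = C/6 (f(T, C) = C*(⅙) = C/6)
B = 0 (B = -(-1 + 1)*(-2)/7 = -0*(-2) = -⅐*0 = 0)
((a(3, 4) + f(-5, 0))*(-3 + 6))*B = ((-5 + (⅙)*0)*(-3 + 6))*0 = ((-5 + 0)*3)*0 = -5*3*0 = -15*0 = 0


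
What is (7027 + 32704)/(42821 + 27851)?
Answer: 39731/70672 ≈ 0.56219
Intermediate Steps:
(7027 + 32704)/(42821 + 27851) = 39731/70672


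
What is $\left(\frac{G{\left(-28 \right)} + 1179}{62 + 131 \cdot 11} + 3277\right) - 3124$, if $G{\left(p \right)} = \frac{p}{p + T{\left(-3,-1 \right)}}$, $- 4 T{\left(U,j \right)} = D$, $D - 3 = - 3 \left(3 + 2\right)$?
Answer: $\frac{5778478}{37575} \approx 153.79$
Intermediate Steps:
$D = -12$ ($D = 3 - 3 \left(3 + 2\right) = 3 - 15 = -12$)
$T{\left(U,j \right)} = 3$ ($T{\left(U,j \right)} = \left(- \frac{1}{4}\right) \left(-12\right) = 3$)
$G{\left(p \right)} = \frac{p}{3 + p}$ ($G{\left(p \right)} = \frac{p}{p + 3} = \frac{p}{3 + p}$)
$\left(\frac{G{\left(-28 \right)} + 1179}{62 + 131 \cdot 11} + 3277\right) - 3124 = \left(\frac{- \frac{28}{3 - 28} + 1179}{62 + 131 \cdot 11} + 3277\right) - 3124 = \left(\frac{- \frac{28}{-25} + 1179}{62 + 1441} + 3277\right) - 3124 = \left(\frac{\left(-28\right) \left(- \frac{1}{25}\right) + 1179}{1503} + 3277\right) - 3124 = \left(\left(\frac{28}{25} + 1179\right) \frac{1}{1503} + 3277\right) - 3124 = \left(\frac{29503}{25} \cdot \frac{1}{1503} + 3277\right) - 3124 = \left(\frac{29503}{37575} + 3277\right) - 3124 = \frac{123162778}{37575} - 3124 = \frac{5778478}{37575}$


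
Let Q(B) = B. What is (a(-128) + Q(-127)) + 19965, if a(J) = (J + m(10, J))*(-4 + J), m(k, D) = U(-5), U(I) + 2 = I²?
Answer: 33698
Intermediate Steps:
U(I) = -2 + I²
m(k, D) = 23 (m(k, D) = -2 + (-5)² = -2 + 25 = 23)
a(J) = (-4 + J)*(23 + J) (a(J) = (J + 23)*(-4 + J) = (23 + J)*(-4 + J) = (-4 + J)*(23 + J))
(a(-128) + Q(-127)) + 19965 = ((-92 + (-128)² + 19*(-128)) - 127) + 19965 = ((-92 + 16384 - 2432) - 127) + 19965 = (13860 - 127) + 19965 = 13733 + 19965 = 33698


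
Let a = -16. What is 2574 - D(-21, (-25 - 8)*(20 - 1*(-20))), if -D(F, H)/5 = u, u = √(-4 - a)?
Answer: 2574 + 10*√3 ≈ 2591.3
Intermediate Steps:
u = 2*√3 (u = √(-4 - 1*(-16)) = √(-4 + 16) = √12 = 2*√3 ≈ 3.4641)
D(F, H) = -10*√3
2574 - D(-21, (-25 - 8)*(20 - 1*(-20))) = 2574 - (-10)*√3 = 2574 + 10*√3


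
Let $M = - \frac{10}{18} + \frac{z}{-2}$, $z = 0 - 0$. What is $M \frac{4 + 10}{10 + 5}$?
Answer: $- \frac{14}{27} \approx -0.51852$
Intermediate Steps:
$z = 0$ ($z = 0 + 0 = 0$)
$M = - \frac{5}{9}$ ($M = - \frac{10}{18} + \frac{0}{-2} = \left(-10\right) \frac{1}{18} + 0 \left(- \frac{1}{2}\right) = - \frac{5}{9} + 0 = - \frac{5}{9} \approx -0.55556$)
$M \frac{4 + 10}{10 + 5} = - \frac{5 \frac{4 + 10}{10 + 5}}{9} = - \frac{5 \cdot \frac{14}{15}}{9} = - \frac{5 \cdot 14 \cdot \frac{1}{15}}{9} = \left(- \frac{5}{9}\right) \frac{14}{15} = - \frac{14}{27}$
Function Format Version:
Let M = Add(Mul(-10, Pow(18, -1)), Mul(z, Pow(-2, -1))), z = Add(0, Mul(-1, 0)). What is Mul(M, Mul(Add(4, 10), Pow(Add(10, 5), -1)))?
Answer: Rational(-14, 27) ≈ -0.51852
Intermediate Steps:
z = 0 (z = Add(0, 0) = 0)
M = Rational(-5, 9) (M = Add(Mul(-10, Pow(18, -1)), Mul(0, Pow(-2, -1))) = Add(Mul(-10, Rational(1, 18)), Mul(0, Rational(-1, 2))) = Add(Rational(-5, 9), 0) = Rational(-5, 9) ≈ -0.55556)
Mul(M, Mul(Add(4, 10), Pow(Add(10, 5), -1))) = Mul(Rational(-5, 9), Mul(Add(4, 10), Pow(Add(10, 5), -1))) = Mul(Rational(-5, 9), Mul(14, Pow(15, -1))) = Mul(Rational(-5, 9), Mul(14, Rational(1, 15))) = Mul(Rational(-5, 9), Rational(14, 15)) = Rational(-14, 27)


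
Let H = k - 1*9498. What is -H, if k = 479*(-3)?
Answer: 10935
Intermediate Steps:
k = -1437
H = -10935 (H = -1437 - 1*9498 = -1437 - 9498 = -10935)
-H = -1*(-10935) = 10935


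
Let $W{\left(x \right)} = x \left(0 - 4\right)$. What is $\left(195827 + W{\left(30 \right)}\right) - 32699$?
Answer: $163008$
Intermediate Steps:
$W{\left(x \right)} = - 4 x$ ($W{\left(x \right)} = x \left(-4\right) = - 4 x$)
$\left(195827 + W{\left(30 \right)}\right) - 32699 = \left(195827 - 120\right) - 32699 = 195707 - 32699 = 163008$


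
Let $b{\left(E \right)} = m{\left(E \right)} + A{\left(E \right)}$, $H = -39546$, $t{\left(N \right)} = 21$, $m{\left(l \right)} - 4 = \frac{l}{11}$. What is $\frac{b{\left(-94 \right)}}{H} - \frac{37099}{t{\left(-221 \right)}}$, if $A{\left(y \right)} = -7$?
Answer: $- \frac{5379428309}{3045042} \approx -1766.6$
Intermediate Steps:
$m{\left(l \right)} = 4 + \frac{l}{11}$
$b{\left(E \right)} = -3 + \frac{E}{11}$ ($b{\left(E \right)} = \left(4 + \frac{E}{11}\right) - 7 = -3 + \frac{E}{11}$)
$\frac{b{\left(-94 \right)}}{H} - \frac{37099}{t{\left(-221 \right)}} = \frac{-3 + \frac{1}{11} \left(-94\right)}{-39546} - \frac{37099}{21} = \left(-3 - \frac{94}{11}\right) \left(- \frac{1}{39546}\right) - \frac{37099}{21} = \left(- \frac{127}{11}\right) \left(- \frac{1}{39546}\right) - \frac{37099}{21} = \frac{127}{435006} - \frac{37099}{21} = - \frac{5379428309}{3045042}$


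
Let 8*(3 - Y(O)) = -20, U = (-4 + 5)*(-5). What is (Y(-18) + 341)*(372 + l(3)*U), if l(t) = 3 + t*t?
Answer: 108108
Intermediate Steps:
U = -5 (U = 1*(-5) = -5)
l(t) = 3 + t²
Y(O) = 11/2 (Y(O) = 3 - ⅛*(-20) = 3 + 5/2 = 11/2)
(Y(-18) + 341)*(372 + l(3)*U) = (11/2 + 341)*(372 + (3 + 3²)*(-5)) = 693*(372 + (3 + 9)*(-5))/2 = 693*(372 + 12*(-5))/2 = 693*(372 - 60)/2 = (693/2)*312 = 108108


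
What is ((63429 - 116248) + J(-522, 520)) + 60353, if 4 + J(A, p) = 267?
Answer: 7797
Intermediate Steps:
J(A, p) = 263 (J(A, p) = -4 + 267 = 263)
((63429 - 116248) + J(-522, 520)) + 60353 = ((63429 - 116248) + 263) + 60353 = (-52819 + 263) + 60353 = -52556 + 60353 = 7797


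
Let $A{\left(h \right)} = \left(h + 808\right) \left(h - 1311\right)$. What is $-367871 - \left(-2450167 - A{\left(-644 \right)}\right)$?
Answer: $1761676$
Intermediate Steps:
$A{\left(h \right)} = \left(-1311 + h\right) \left(808 + h\right)$ ($A{\left(h \right)} = \left(808 + h\right) \left(-1311 + h\right) = \left(-1311 + h\right) \left(808 + h\right)$)
$-367871 - \left(-2450167 - A{\left(-644 \right)}\right) = -367871 - \left(-2450167 - \left(-1059288 + \left(-644\right)^{2} - -323932\right)\right) = -367871 - \left(-2450167 - \left(-1059288 + 414736 + 323932\right)\right) = -367871 - \left(-2450167 - -320620\right) = -367871 - \left(-2450167 + 320620\right) = -367871 - -2129547 = -367871 + 2129547 = 1761676$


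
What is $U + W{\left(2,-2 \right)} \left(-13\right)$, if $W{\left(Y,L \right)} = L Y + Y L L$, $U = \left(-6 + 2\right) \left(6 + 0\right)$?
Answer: $-76$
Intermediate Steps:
$U = -24$ ($U = \left(-4\right) 6 = -24$)
$W{\left(Y,L \right)} = L Y + Y L^{2}$ ($W{\left(Y,L \right)} = L Y + L Y L = L Y + Y L^{2}$)
$U + W{\left(2,-2 \right)} \left(-13\right) = -24 + \left(-2\right) 2 \left(1 - 2\right) \left(-13\right) = -24 + \left(-2\right) 2 \left(-1\right) \left(-13\right) = -24 + 4 \left(-13\right) = -24 - 52 = -76$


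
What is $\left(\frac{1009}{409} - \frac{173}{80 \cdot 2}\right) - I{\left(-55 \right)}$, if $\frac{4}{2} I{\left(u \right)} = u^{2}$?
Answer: $- \frac{98887317}{65440} \approx -1511.1$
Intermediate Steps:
$I{\left(u \right)} = \frac{u^{2}}{2}$
$\left(\frac{1009}{409} - \frac{173}{80 \cdot 2}\right) - I{\left(-55 \right)} = \left(\frac{1009}{409} - \frac{173}{80 \cdot 2}\right) - \frac{\left(-55\right)^{2}}{2} = \left(1009 \cdot \frac{1}{409} - \frac{173}{160}\right) - \frac{1}{2} \cdot 3025 = \left(\frac{1009}{409} - \frac{173}{160}\right) - \frac{3025}{2} = \frac{90683}{65440} - \frac{3025}{2} = - \frac{98887317}{65440}$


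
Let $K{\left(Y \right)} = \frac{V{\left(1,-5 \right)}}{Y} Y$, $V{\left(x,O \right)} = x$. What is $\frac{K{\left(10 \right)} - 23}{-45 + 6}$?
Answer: $\frac{22}{39} \approx 0.5641$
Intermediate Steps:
$K{\left(Y \right)} = 1$ ($K{\left(Y \right)} = 1 \frac{1}{Y} Y = \frac{Y}{Y} = 1$)
$\frac{K{\left(10 \right)} - 23}{-45 + 6} = \frac{1 - 23}{-45 + 6} = \frac{1}{-39} \left(-22\right) = \left(- \frac{1}{39}\right) \left(-22\right) = \frac{22}{39}$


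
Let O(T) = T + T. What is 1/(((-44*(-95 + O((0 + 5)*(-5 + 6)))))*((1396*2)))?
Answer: 1/10442080 ≈ 9.5766e-8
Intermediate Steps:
O(T) = 2*T
1/(((-44*(-95 + O((0 + 5)*(-5 + 6)))))*((1396*2))) = 1/(((-44*(-95 + 2*((0 + 5)*(-5 + 6)))))*((1396*2))) = 1/(-44*(-95 + 2*(5*1))*2792) = (1/2792)/(-44*(-95 + 2*5)) = (1/2792)/(-44*(-95 + 10)) = (1/2792)/(-44*(-85)) = (1/2792)/3740 = (1/3740)*(1/2792) = 1/10442080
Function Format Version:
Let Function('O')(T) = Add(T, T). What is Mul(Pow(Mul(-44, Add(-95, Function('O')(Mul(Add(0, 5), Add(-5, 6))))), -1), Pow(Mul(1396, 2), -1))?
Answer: Rational(1, 10442080) ≈ 9.5766e-8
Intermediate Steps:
Function('O')(T) = Mul(2, T)
Mul(Pow(Mul(-44, Add(-95, Function('O')(Mul(Add(0, 5), Add(-5, 6))))), -1), Pow(Mul(1396, 2), -1)) = Mul(Pow(Mul(-44, Add(-95, Mul(2, Mul(Add(0, 5), Add(-5, 6))))), -1), Pow(Mul(1396, 2), -1)) = Mul(Pow(Mul(-44, Add(-95, Mul(2, Mul(5, 1)))), -1), Pow(2792, -1)) = Mul(Pow(Mul(-44, Add(-95, Mul(2, 5))), -1), Rational(1, 2792)) = Mul(Pow(Mul(-44, Add(-95, 10)), -1), Rational(1, 2792)) = Mul(Pow(Mul(-44, -85), -1), Rational(1, 2792)) = Mul(Pow(3740, -1), Rational(1, 2792)) = Mul(Rational(1, 3740), Rational(1, 2792)) = Rational(1, 10442080)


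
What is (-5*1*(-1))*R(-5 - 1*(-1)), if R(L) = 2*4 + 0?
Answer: 40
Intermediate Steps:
R(L) = 8 (R(L) = 8 + 0 = 8)
(-5*1*(-1))*R(-5 - 1*(-1)) = (-5*1*(-1))*8 = -5*(-1)*8 = 5*8 = 40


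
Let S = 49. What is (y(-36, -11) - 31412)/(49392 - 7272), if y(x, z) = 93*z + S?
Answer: -16193/21060 ≈ -0.76890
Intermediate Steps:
y(x, z) = 49 + 93*z (y(x, z) = 93*z + 49 = 49 + 93*z)
(y(-36, -11) - 31412)/(49392 - 7272) = ((49 + 93*(-11)) - 31412)/(49392 - 7272) = ((49 - 1023) - 31412)/42120 = (-974 - 31412)*(1/42120) = -32386*1/42120 = -16193/21060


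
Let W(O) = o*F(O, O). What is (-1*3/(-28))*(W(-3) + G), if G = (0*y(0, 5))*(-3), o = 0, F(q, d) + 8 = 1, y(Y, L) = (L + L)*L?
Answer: 0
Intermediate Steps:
y(Y, L) = 2*L² (y(Y, L) = (2*L)*L = 2*L²)
F(q, d) = -7 (F(q, d) = -8 + 1 = -7)
W(O) = 0 (W(O) = 0*(-7) = 0)
G = 0 (G = (0*(2*5²))*(-3) = (0*(2*25))*(-3) = (0*50)*(-3) = 0*(-3) = 0)
(-1*3/(-28))*(W(-3) + G) = (-1*3/(-28))*(0 + 0) = -3*(-1/28)*0 = (3/28)*0 = 0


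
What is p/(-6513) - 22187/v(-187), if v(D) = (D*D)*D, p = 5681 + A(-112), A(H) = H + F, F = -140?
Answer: -3214257196/3871802649 ≈ -0.83017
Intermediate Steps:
A(H) = -140 + H (A(H) = H - 140 = -140 + H)
p = 5429 (p = 5681 + (-140 - 112) = 5681 - 252 = 5429)
v(D) = D**3 (v(D) = D**2*D = D**3)
p/(-6513) - 22187/v(-187) = 5429/(-6513) - 22187/((-187)**3) = 5429*(-1/6513) - 22187/(-6539203) = -5429/6513 - 22187*(-1/6539203) = -5429/6513 + 2017/594473 = -3214257196/3871802649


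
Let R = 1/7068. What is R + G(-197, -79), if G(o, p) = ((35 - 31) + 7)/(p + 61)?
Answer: -12955/21204 ≈ -0.61097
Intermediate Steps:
G(o, p) = 11/(61 + p) (G(o, p) = (4 + 7)/(61 + p) = 11/(61 + p))
R = 1/7068 ≈ 0.00014148
R + G(-197, -79) = 1/7068 + 11/(61 - 79) = 1/7068 + 11/(-18) = 1/7068 + 11*(-1/18) = 1/7068 - 11/18 = -12955/21204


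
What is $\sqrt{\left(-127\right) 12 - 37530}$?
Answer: $i \sqrt{39054} \approx 197.62 i$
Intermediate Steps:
$\sqrt{\left(-127\right) 12 - 37530} = \sqrt{-1524 - 37530} = \sqrt{-39054} = i \sqrt{39054}$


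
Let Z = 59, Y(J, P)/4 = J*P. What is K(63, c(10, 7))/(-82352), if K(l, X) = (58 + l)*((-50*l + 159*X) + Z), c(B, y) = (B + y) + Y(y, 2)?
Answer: -257609/20588 ≈ -12.513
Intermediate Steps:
Y(J, P) = 4*J*P (Y(J, P) = 4*(J*P) = 4*J*P)
c(B, y) = B + 9*y (c(B, y) = (B + y) + 4*y*2 = (B + y) + 8*y = B + 9*y)
K(l, X) = (58 + l)*(59 - 50*l + 159*X) (K(l, X) = (58 + l)*((-50*l + 159*X) + 59) = (58 + l)*(59 - 50*l + 159*X))
K(63, c(10, 7))/(-82352) = (3422 - 2841*63 - 50*63**2 + 9222*(10 + 9*7) + 159*(10 + 9*7)*63)/(-82352) = (3422 - 178983 - 50*3969 + 9222*(10 + 63) + 159*(10 + 63)*63)*(-1/82352) = (3422 - 178983 - 198450 + 9222*73 + 159*73*63)*(-1/82352) = (3422 - 178983 - 198450 + 673206 + 731241)*(-1/82352) = 1030436*(-1/82352) = -257609/20588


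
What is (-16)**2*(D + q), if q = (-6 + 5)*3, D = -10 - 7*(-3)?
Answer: 2048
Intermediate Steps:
D = 11 (D = -10 + 21 = 11)
q = -3 (q = -1*3 = -3)
(-16)**2*(D + q) = (-16)**2*(11 - 3) = 256*8 = 2048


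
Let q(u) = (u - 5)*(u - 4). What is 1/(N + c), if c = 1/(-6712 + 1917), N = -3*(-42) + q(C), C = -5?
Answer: 4795/1035719 ≈ 0.0046296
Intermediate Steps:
q(u) = (-5 + u)*(-4 + u)
N = 216 (N = -3*(-42) + (20 + (-5)² - 9*(-5)) = 126 + (20 + 25 + 45) = 126 + 90 = 216)
c = -1/4795 (c = 1/(-4795) = -1/4795 ≈ -0.00020855)
1/(N + c) = 1/(216 - 1/4795) = 1/(1035719/4795) = 4795/1035719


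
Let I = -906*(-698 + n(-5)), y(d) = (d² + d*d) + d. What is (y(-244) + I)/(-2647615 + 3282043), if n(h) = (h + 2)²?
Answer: 371531/317214 ≈ 1.1712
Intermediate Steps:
n(h) = (2 + h)²
y(d) = d + 2*d² (y(d) = (d² + d²) + d = 2*d² + d = d + 2*d²)
I = 624234 (I = -906*(-698 + (2 - 5)²) = -906*(-698 + (-3)²) = -906*(-698 + 9) = -906*(-689) = 624234)
(y(-244) + I)/(-2647615 + 3282043) = (-244*(1 + 2*(-244)) + 624234)/(-2647615 + 3282043) = (-244*(1 - 488) + 624234)/634428 = (-244*(-487) + 624234)*(1/634428) = (118828 + 624234)*(1/634428) = 743062*(1/634428) = 371531/317214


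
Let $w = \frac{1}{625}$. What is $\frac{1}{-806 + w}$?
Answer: $- \frac{625}{503749} \approx -0.0012407$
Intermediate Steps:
$w = \frac{1}{625} \approx 0.0016$
$\frac{1}{-806 + w} = \frac{1}{-806 + \frac{1}{625}} = \frac{1}{- \frac{503749}{625}} = - \frac{625}{503749}$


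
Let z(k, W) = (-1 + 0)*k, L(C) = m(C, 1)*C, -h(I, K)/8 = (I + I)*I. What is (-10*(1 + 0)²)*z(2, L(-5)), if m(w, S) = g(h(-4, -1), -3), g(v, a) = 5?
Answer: 20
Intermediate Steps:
h(I, K) = -16*I² (h(I, K) = -8*(I + I)*I = -8*2*I*I = -16*I²)
m(w, S) = 5
L(C) = 5*C
z(k, W) = -k
(-10*(1 + 0)²)*z(2, L(-5)) = (-10*(1 + 0)²)*(-1*2) = -10*1²*(-2) = -10*1*(-2) = -10*(-2) = 20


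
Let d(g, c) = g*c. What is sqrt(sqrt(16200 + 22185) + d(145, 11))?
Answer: sqrt(1595 + 3*sqrt(4265)) ≈ 42.319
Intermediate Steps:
d(g, c) = c*g
sqrt(sqrt(16200 + 22185) + d(145, 11)) = sqrt(sqrt(16200 + 22185) + 11*145) = sqrt(sqrt(38385) + 1595) = sqrt(3*sqrt(4265) + 1595) = sqrt(1595 + 3*sqrt(4265))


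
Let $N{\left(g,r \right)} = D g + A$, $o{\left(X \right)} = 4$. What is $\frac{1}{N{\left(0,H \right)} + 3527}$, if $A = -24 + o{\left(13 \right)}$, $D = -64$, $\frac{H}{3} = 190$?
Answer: $\frac{1}{3507} \approx 0.00028514$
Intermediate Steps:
$H = 570$ ($H = 3 \cdot 190 = 570$)
$A = -20$ ($A = -24 + 4 = -20$)
$N{\left(g,r \right)} = -20 - 64 g$ ($N{\left(g,r \right)} = - 64 g - 20 = -20 - 64 g$)
$\frac{1}{N{\left(0,H \right)} + 3527} = \frac{1}{\left(-20 - 0\right) + 3527} = \frac{1}{\left(-20 + 0\right) + 3527} = \frac{1}{-20 + 3527} = \frac{1}{3507}$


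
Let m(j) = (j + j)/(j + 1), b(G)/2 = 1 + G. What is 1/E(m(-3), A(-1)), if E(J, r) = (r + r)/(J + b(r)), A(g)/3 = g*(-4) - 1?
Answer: 23/18 ≈ 1.2778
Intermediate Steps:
b(G) = 2 + 2*G (b(G) = 2*(1 + G) = 2 + 2*G)
A(g) = -3 - 12*g (A(g) = 3*(g*(-4) - 1) = 3*(-4*g - 1) = 3*(-1 - 4*g) = -3 - 12*g)
m(j) = 2*j/(1 + j) (m(j) = (2*j)/(1 + j) = 2*j/(1 + j))
E(J, r) = 2*r/(2 + J + 2*r) (E(J, r) = (r + r)/(J + (2 + 2*r)) = (2*r)/(2 + J + 2*r) = 2*r/(2 + J + 2*r))
1/E(m(-3), A(-1)) = 1/(2*(-3 - 12*(-1))/(2 + 2*(-3)/(1 - 3) + 2*(-3 - 12*(-1)))) = 1/(2*(-3 + 12)/(2 + 2*(-3)/(-2) + 2*(-3 + 12))) = 1/(2*9/(2 + 2*(-3)*(-½) + 2*9)) = 1/(2*9/(2 + 3 + 18)) = 1/(2*9/23) = 1/(2*9*(1/23)) = 1/(18/23) = 23/18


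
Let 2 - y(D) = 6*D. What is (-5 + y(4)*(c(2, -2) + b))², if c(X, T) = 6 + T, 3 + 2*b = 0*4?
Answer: 3600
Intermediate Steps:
b = -3/2 (b = -3/2 + (0*4)/2 = -3/2 + (½)*0 = -3/2 + 0 = -3/2 ≈ -1.5000)
y(D) = 2 - 6*D
(-5 + y(4)*(c(2, -2) + b))² = (-5 + (2 - 6*4)*((6 - 2) - 3/2))² = (-5 + (2 - 24)*(4 - 3/2))² = (-5 - 22*5/2)² = (-5 - 55)² = (-60)² = 3600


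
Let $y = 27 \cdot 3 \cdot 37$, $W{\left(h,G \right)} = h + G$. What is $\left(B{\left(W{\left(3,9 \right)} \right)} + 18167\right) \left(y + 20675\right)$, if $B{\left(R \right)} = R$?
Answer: $430333288$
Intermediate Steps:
$W{\left(h,G \right)} = G + h$
$y = 2997$ ($y = 81 \cdot 37 = 2997$)
$\left(B{\left(W{\left(3,9 \right)} \right)} + 18167\right) \left(y + 20675\right) = \left(\left(9 + 3\right) + 18167\right) \left(2997 + 20675\right) = \left(12 + 18167\right) 23672 = 18179 \cdot 23672 = 430333288$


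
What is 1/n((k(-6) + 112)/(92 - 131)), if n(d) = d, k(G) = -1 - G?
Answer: -1/3 ≈ -0.33333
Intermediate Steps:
1/n((k(-6) + 112)/(92 - 131)) = 1/(((-1 - 1*(-6)) + 112)/(92 - 131)) = 1/(((-1 + 6) + 112)/(-39)) = 1/((5 + 112)*(-1/39)) = 1/(117*(-1/39)) = 1/(-3) = -1/3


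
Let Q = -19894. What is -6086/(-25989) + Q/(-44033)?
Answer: 785010004/1144373637 ≈ 0.68597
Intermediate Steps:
-6086/(-25989) + Q/(-44033) = -6086/(-25989) - 19894/(-44033) = -6086*(-1/25989) - 19894*(-1/44033) = 6086/25989 + 19894/44033 = 785010004/1144373637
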